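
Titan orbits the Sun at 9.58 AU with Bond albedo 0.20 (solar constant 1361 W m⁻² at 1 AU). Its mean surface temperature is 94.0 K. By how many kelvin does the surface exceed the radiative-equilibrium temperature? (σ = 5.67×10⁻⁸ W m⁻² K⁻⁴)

S = 1361/9.58² = 14.83 W m⁻².
T_eq = [S(1−A)/(4σ)]^(1/4) = [14.83×0.80/(4×5.67×10⁻⁸)]^(1/4) = 85.0 K.
ΔT = T_surf − T_eq = 94 − 85.0.

ΔT ≈ 9.0 K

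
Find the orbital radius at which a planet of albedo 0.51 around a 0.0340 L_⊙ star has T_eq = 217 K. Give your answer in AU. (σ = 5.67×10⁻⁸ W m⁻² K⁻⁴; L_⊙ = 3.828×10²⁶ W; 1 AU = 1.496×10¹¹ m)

d ≈ 0.212 AU

L = 0.0340 × 3.828×10²⁶ = 1.30×10²⁵ W.
From T_eq⁴ = L(1−A)/(16πσd²): d = √[L(1−A)/(16πσT_eq⁴)].
d = √[1.30×10²⁵ × 0.49 / (16π × 5.67×10⁻⁸ × (217)⁴)] = 3.18×10¹⁰ m = 0.212 AU.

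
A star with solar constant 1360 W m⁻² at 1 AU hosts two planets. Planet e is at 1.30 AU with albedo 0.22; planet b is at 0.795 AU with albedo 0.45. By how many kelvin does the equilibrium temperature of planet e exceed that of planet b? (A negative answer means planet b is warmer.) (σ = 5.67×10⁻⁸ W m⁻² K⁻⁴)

T_eq = [S₀(1−A)/(4σd²)]^(1/4), so T ∝ (1−A)^(1/4) / √d.
T₁ = [1360×0.78/(4×5.67×10⁻⁸×1.30²)]^(1/4) = 229.36 K.
T₂ = [1360×0.55/(4×5.67×10⁻⁸×0.795²)]^(1/4) = 268.77 K.

ΔT ≈ -39.4 K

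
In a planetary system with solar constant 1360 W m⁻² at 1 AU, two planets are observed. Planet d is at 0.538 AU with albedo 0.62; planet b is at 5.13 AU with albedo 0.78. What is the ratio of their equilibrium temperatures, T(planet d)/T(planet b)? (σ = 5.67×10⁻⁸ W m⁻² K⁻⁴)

T₁/T₂ ≈ 3.540

T_eq = [S₀(1−A)/(4σd²)]^(1/4), so T ∝ (1−A)^(1/4) / √d.
T₁ = [1360×0.38/(4×5.67×10⁻⁸×0.538²)]^(1/4) = 297.87 K.
T₂ = [1360×0.22/(4×5.67×10⁻⁸×5.13²)]^(1/4) = 84.14 K.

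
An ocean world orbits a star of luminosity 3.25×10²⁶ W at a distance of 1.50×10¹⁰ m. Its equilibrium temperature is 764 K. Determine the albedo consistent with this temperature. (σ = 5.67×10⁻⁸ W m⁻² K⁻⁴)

A ≈ 0.33

Flux: S = L/(4πd²) = 3.25×10²⁶/(4π×(1.50×10¹⁰)²) = 1.15×10⁵ W m⁻².
From T_eq⁴ = S(1−A)/(4σ): 1−A = 4σT_eq⁴/S.
1−A = 4 × 5.67×10⁻⁸ × (764)⁴ / 1.15×10⁵ = 0.672.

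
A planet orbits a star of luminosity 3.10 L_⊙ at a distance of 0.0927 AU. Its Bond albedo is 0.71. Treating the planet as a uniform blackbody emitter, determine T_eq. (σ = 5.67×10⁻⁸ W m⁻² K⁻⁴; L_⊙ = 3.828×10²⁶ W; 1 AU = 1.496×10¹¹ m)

T_eq ≈ 890 K

d = 0.0927 AU = 1.39×10¹⁰ m.
L = 3.10 × 3.828×10²⁶ = 1.19×10²⁷ W.
Flux: S = L/(4πd²) = 1.19×10²⁷/(4π×(1.39×10¹⁰)²) = 4.91×10⁵ W m⁻².
Energy balance: absorbed = emitted ⇒ πR²·S(1−A) = 4πR²·σT_eq⁴, so T_eq⁴ = S(1−A)/(4σ).
T_eq = [4.91×10⁵ × 0.29 / (4 × 5.67×10⁻⁸)]^(1/4) = (6.28×10¹¹)^(1/4) = 890 K.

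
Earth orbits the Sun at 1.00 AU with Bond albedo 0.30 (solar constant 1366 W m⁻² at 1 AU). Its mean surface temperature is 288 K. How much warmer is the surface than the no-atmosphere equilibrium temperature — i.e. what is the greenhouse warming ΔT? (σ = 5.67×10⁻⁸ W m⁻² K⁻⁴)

ΔT ≈ 33.2 K

S = 1366/1.00² = 1366 W m⁻².
T_eq = [S(1−A)/(4σ)]^(1/4) = [1366×0.70/(4×5.67×10⁻⁸)]^(1/4) = 254.8 K.
ΔT = T_surf − T_eq = 288 − 254.8.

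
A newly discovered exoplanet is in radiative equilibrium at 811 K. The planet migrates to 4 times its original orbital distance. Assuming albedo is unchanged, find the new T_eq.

T_eq ∝ L^(1/4) · d^(−1/2).
T′ = 811 / 4^(1/2) = 406 K.

T_eq ≈ 406 K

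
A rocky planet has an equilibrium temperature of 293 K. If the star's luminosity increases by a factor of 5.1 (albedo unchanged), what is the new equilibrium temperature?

T_eq ≈ 440 K

T_eq ∝ L^(1/4) · d^(−1/2).
T′ = 293 × 5.1^(1/4) = 440 K.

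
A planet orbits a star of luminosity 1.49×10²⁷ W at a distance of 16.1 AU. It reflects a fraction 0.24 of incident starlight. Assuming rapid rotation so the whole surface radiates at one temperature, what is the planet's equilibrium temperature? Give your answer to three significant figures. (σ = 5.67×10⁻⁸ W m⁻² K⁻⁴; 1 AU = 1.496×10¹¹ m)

d = 16.1 AU = 2.41×10¹² m.
Flux: S = L/(4πd²) = 1.49×10²⁷/(4π×(2.41×10¹²)²) = 20.4 W m⁻².
Energy balance: absorbed = emitted ⇒ πR²·S(1−A) = 4πR²·σT_eq⁴, so T_eq⁴ = S(1−A)/(4σ).
T_eq = [20.4 × 0.76 / (4 × 5.67×10⁻⁸)]^(1/4) = (6.85×10⁷)^(1/4) = 91.0 K.

T_eq ≈ 91.0 K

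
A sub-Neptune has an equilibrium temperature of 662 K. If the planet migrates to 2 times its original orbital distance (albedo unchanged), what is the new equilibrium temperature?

T_eq ∝ L^(1/4) · d^(−1/2).
T′ = 662 / 2^(1/2) = 468 K.

T_eq ≈ 468 K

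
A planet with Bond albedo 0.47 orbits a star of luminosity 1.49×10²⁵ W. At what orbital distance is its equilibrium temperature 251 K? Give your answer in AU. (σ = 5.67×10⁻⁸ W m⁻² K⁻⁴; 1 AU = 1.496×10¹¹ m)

From T_eq⁴ = L(1−A)/(16πσd²): d = √[L(1−A)/(16πσT_eq⁴)].
d = √[1.49×10²⁵ × 0.53 / (16π × 5.67×10⁻⁸ × (251)⁴)] = 2.64×10¹⁰ m = 0.177 AU.

d ≈ 0.177 AU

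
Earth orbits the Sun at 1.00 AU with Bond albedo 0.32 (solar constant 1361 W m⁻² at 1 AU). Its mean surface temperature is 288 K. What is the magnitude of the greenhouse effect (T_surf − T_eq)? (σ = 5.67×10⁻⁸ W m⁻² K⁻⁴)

ΔT ≈ 35.3 K

S = 1361/1.00² = 1361 W m⁻².
T_eq = [S(1−A)/(4σ)]^(1/4) = [1361×0.68/(4×5.67×10⁻⁸)]^(1/4) = 252.7 K.
ΔT = T_surf − T_eq = 288 − 252.7.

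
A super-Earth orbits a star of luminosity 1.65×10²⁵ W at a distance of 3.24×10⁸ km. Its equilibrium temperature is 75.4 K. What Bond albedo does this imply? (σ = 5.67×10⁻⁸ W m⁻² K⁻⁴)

A ≈ 0.41

d = 3.24×10⁸ km = 3.24×10¹¹ m.
Flux: S = L/(4πd²) = 1.65×10²⁵/(4π×(3.24×10¹¹)²) = 12.5 W m⁻².
From T_eq⁴ = S(1−A)/(4σ): 1−A = 4σT_eq⁴/S.
1−A = 4 × 5.67×10⁻⁸ × (75.4)⁴ / 12.5 = 0.586.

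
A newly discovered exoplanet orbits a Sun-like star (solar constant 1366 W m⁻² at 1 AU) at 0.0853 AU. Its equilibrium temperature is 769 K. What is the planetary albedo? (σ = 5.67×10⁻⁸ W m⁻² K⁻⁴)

A ≈ 0.58

Flux at 0.0853 AU: S = 1366/0.0853² = 1.88×10⁵ W m⁻².
From T_eq⁴ = S(1−A)/(4σ): 1−A = 4σT_eq⁴/S.
1−A = 4 × 5.67×10⁻⁸ × (769)⁴ / 1.88×10⁵ = 0.422.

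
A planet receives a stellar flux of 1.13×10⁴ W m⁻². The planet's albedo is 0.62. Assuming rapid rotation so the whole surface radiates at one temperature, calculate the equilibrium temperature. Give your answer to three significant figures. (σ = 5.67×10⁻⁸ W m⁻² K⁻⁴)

Energy balance: absorbed = emitted ⇒ πR²·S(1−A) = 4πR²·σT_eq⁴, so T_eq⁴ = S(1−A)/(4σ).
T_eq = [1.13×10⁴ × 0.38 / (4 × 5.67×10⁻⁸)]^(1/4) = (1.89×10¹⁰)^(1/4) = 371 K.

T_eq ≈ 371 K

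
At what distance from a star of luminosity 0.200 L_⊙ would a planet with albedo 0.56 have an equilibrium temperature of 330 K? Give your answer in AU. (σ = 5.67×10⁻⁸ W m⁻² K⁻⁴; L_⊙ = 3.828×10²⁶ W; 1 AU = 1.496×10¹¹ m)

d ≈ 0.211 AU

L = 0.200 × 3.828×10²⁶ = 7.66×10²⁵ W.
From T_eq⁴ = L(1−A)/(16πσd²): d = √[L(1−A)/(16πσT_eq⁴)].
d = √[7.66×10²⁵ × 0.44 / (16π × 5.67×10⁻⁸ × (330)⁴)] = 3.16×10¹⁰ m = 0.211 AU.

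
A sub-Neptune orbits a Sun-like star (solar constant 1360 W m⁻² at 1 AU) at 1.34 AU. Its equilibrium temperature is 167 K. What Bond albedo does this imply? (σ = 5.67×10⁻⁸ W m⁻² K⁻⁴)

Flux at 1.34 AU: S = 1360/1.34² = 757 W m⁻².
From T_eq⁴ = S(1−A)/(4σ): 1−A = 4σT_eq⁴/S.
1−A = 4 × 5.67×10⁻⁸ × (167)⁴ / 757 = 0.233.

A ≈ 0.77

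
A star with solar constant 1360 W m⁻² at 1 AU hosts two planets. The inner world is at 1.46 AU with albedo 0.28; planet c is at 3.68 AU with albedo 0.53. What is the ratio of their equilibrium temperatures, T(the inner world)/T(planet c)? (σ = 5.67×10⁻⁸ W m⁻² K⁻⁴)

T_eq = [S₀(1−A)/(4σd²)]^(1/4), so T ∝ (1−A)^(1/4) / √d.
T₁ = [1360×0.72/(4×5.67×10⁻⁸×1.46²)]^(1/4) = 212.14 K.
T₂ = [1360×0.47/(4×5.67×10⁻⁸×3.68²)]^(1/4) = 120.11 K.

T₁/T₂ ≈ 1.766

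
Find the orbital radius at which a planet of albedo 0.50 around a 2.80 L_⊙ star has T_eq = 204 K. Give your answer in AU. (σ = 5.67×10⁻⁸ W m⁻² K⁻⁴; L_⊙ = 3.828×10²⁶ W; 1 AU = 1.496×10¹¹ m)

d ≈ 2.20 AU

L = 2.80 × 3.828×10²⁶ = 1.07×10²⁷ W.
From T_eq⁴ = L(1−A)/(16πσd²): d = √[L(1−A)/(16πσT_eq⁴)].
d = √[1.07×10²⁷ × 0.50 / (16π × 5.67×10⁻⁸ × (204)⁴)] = 3.30×10¹¹ m = 2.20 AU.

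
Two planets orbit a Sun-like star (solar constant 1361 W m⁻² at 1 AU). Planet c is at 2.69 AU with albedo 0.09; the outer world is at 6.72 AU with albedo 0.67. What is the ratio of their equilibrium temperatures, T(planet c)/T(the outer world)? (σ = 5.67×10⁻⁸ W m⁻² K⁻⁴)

T₁/T₂ ≈ 2.037

T_eq = [S₀(1−A)/(4σd²)]^(1/4), so T ∝ (1−A)^(1/4) / √d.
T₁ = [1361×0.91/(4×5.67×10⁻⁸×2.69²)]^(1/4) = 165.74 K.
T₂ = [1361×0.33/(4×5.67×10⁻⁸×6.72²)]^(1/4) = 81.38 K.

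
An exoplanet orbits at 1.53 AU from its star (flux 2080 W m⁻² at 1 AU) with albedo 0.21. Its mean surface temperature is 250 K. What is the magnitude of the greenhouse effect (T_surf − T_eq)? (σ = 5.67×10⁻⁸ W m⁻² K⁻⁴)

S = 2080/1.53² = 888.5 W m⁻².
T_eq = [S(1−A)/(4σ)]^(1/4) = [888.5×0.79/(4×5.67×10⁻⁸)]^(1/4) = 235.9 K.
ΔT = T_surf − T_eq = 250 − 235.9.

ΔT ≈ 14.1 K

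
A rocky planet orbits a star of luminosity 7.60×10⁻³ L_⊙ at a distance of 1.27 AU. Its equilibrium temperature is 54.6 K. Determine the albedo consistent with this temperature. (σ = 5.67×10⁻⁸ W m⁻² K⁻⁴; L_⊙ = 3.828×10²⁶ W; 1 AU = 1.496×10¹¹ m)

d = 1.27 AU = 1.90×10¹¹ m.
L = 7.60×10⁻³ × 3.828×10²⁶ = 2.91×10²⁴ W.
Flux: S = L/(4πd²) = 2.91×10²⁴/(4π×(1.90×10¹¹)²) = 6.41 W m⁻².
From T_eq⁴ = S(1−A)/(4σ): 1−A = 4σT_eq⁴/S.
1−A = 4 × 5.67×10⁻⁸ × (54.6)⁴ / 6.41 = 0.314.

A ≈ 0.69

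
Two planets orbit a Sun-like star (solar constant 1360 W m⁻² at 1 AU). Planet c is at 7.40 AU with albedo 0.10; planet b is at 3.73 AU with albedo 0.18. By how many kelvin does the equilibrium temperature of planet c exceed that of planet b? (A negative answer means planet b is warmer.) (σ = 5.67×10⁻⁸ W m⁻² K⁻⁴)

T_eq = [S₀(1−A)/(4σd²)]^(1/4), so T ∝ (1−A)^(1/4) / √d.
T₁ = [1360×0.90/(4×5.67×10⁻⁸×7.40²)]^(1/4) = 99.64 K.
T₂ = [1360×0.82/(4×5.67×10⁻⁸×3.73²)]^(1/4) = 137.11 K.

ΔT ≈ -37.5 K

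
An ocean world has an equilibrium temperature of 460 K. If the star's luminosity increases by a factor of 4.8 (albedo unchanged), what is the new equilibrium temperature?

T_eq ≈ 681 K

T_eq ∝ L^(1/4) · d^(−1/2).
T′ = 460 × 4.8^(1/4) = 681 K.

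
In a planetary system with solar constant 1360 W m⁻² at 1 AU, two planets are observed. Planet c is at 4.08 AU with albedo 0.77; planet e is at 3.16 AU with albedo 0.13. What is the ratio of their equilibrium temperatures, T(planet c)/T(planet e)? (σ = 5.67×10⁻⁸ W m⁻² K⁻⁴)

T₁/T₂ ≈ 0.631

T_eq = [S₀(1−A)/(4σd²)]^(1/4), so T ∝ (1−A)^(1/4) / √d.
T₁ = [1360×0.23/(4×5.67×10⁻⁸×4.08²)]^(1/4) = 95.41 K.
T₂ = [1360×0.87/(4×5.67×10⁻⁸×3.16²)]^(1/4) = 151.19 K.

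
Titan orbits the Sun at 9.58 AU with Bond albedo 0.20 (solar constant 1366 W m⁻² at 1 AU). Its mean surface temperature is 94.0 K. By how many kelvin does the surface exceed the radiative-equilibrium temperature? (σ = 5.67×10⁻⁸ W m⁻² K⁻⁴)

ΔT ≈ 8.9 K

S = 1366/9.58² = 14.88 W m⁻².
T_eq = [S(1−A)/(4σ)]^(1/4) = [14.88×0.80/(4×5.67×10⁻⁸)]^(1/4) = 85.1 K.
ΔT = T_surf − T_eq = 94 − 85.1.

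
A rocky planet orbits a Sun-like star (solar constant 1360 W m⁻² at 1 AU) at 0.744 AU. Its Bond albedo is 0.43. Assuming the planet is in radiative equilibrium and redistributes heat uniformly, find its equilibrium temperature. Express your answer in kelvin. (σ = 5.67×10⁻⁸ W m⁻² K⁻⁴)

Flux at 0.744 AU: S = 1360/0.744² = 2460 W m⁻².
Energy balance: absorbed = emitted ⇒ πR²·S(1−A) = 4πR²·σT_eq⁴, so T_eq⁴ = S(1−A)/(4σ).
T_eq = [2460 × 0.57 / (4 × 5.67×10⁻⁸)]^(1/4) = (6.17×10⁹)^(1/4) = 280 K.

T_eq ≈ 280 K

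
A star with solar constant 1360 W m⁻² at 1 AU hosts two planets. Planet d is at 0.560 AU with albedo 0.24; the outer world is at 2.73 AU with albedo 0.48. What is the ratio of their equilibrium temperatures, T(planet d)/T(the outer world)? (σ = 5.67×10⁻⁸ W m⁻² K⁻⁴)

T_eq = [S₀(1−A)/(4σd²)]^(1/4), so T ∝ (1−A)^(1/4) / √d.
T₁ = [1360×0.76/(4×5.67×10⁻⁸×0.560²)]^(1/4) = 347.20 K.
T₂ = [1360×0.52/(4×5.67×10⁻⁸×2.73²)]^(1/4) = 143.02 K.

T₁/T₂ ≈ 2.428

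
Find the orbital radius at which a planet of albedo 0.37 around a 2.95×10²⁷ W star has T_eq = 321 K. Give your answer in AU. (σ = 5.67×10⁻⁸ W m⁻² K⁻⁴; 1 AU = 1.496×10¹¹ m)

d ≈ 1.66 AU

From T_eq⁴ = L(1−A)/(16πσd²): d = √[L(1−A)/(16πσT_eq⁴)].
d = √[2.95×10²⁷ × 0.63 / (16π × 5.67×10⁻⁸ × (321)⁴)] = 2.48×10¹¹ m = 1.66 AU.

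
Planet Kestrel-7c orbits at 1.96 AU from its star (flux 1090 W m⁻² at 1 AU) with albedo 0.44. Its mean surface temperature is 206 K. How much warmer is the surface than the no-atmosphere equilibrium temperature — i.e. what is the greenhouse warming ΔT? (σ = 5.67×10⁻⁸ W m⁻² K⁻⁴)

ΔT ≈ 43.3 K

S = 1090/1.96² = 283.7 W m⁻².
T_eq = [S(1−A)/(4σ)]^(1/4) = [283.7×0.56/(4×5.67×10⁻⁸)]^(1/4) = 162.7 K.
ΔT = T_surf − T_eq = 206 − 162.7.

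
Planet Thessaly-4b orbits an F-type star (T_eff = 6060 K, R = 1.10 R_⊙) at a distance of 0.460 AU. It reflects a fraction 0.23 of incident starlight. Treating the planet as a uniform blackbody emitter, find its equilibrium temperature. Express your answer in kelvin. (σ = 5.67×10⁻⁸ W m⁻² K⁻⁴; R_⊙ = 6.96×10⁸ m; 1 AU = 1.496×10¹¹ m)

R_⋆ = 1.10 × 6.96×10⁸ = 7.66×10⁸ m.
d = 0.460 AU = 6.88×10¹⁰ m.
L = 4πR_⋆²σT_⋆⁴ = 4π(7.66×10⁸)² × 5.67×10⁻⁸ × (6060)⁴ = 5.63×10²⁶ W.
S = L/(4πd²) = 9460 W m⁻².
Energy balance: absorbed = emitted ⇒ πR²·S(1−A) = 4πR²·σT_eq⁴, so T_eq⁴ = S(1−A)/(4σ).
T_eq = [9460 × 0.77 / (4 × 5.67×10⁻⁸)]^(1/4) = (3.21×10¹⁰)^(1/4) = 423 K.

T_eq ≈ 423 K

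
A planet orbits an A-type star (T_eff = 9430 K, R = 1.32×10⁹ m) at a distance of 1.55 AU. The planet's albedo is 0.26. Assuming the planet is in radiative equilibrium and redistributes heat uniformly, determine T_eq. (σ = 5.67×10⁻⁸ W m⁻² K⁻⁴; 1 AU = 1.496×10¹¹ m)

d = 1.55 AU = 2.32×10¹¹ m.
L = 4πR_⋆²σT_⋆⁴ = 4π(1.32×10⁹)² × 5.67×10⁻⁸ × (9430)⁴ = 9.82×10²⁷ W.
S = L/(4πd²) = 1.45×10⁴ W m⁻².
Energy balance: absorbed = emitted ⇒ πR²·S(1−A) = 4πR²·σT_eq⁴, so T_eq⁴ = S(1−A)/(4σ).
T_eq = [1.45×10⁴ × 0.74 / (4 × 5.67×10⁻⁸)]^(1/4) = (4.74×10¹⁰)^(1/4) = 467 K.

T_eq ≈ 467 K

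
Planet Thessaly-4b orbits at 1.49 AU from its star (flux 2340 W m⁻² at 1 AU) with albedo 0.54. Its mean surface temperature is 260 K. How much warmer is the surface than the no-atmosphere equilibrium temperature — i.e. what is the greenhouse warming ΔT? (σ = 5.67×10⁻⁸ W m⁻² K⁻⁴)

S = 2340/1.49² = 1054 W m⁻².
T_eq = [S(1−A)/(4σ)]^(1/4) = [1054×0.46/(4×5.67×10⁻⁸)]^(1/4) = 215.0 K.
ΔT = T_surf − T_eq = 260 − 215.0.

ΔT ≈ 45.0 K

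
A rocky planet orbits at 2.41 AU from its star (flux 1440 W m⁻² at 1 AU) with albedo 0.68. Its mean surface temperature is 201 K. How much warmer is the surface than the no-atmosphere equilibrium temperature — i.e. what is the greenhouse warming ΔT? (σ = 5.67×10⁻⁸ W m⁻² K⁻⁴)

ΔT ≈ 64.2 K

S = 1440/2.41² = 247.9 W m⁻².
T_eq = [S(1−A)/(4σ)]^(1/4) = [247.9×0.32/(4×5.67×10⁻⁸)]^(1/4) = 136.8 K.
ΔT = T_surf − T_eq = 201 − 136.8.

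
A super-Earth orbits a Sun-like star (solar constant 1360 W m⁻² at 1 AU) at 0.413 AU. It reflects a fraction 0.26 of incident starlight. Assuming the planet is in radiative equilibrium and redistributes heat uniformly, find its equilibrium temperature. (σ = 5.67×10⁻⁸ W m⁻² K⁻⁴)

Flux at 0.413 AU: S = 1360/0.413² = 7970 W m⁻².
Energy balance: absorbed = emitted ⇒ πR²·S(1−A) = 4πR²·σT_eq⁴, so T_eq⁴ = S(1−A)/(4σ).
T_eq = [7970 × 0.74 / (4 × 5.67×10⁻⁸)]^(1/4) = (2.60×10¹⁰)^(1/4) = 402 K.

T_eq ≈ 402 K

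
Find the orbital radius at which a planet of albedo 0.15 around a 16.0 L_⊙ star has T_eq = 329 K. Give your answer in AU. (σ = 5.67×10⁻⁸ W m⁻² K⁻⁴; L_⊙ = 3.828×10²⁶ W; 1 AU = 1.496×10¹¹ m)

d ≈ 2.64 AU

L = 16.0 × 3.828×10²⁶ = 6.12×10²⁷ W.
From T_eq⁴ = L(1−A)/(16πσd²): d = √[L(1−A)/(16πσT_eq⁴)].
d = √[6.12×10²⁷ × 0.85 / (16π × 5.67×10⁻⁸ × (329)⁴)] = 3.95×10¹¹ m = 2.64 AU.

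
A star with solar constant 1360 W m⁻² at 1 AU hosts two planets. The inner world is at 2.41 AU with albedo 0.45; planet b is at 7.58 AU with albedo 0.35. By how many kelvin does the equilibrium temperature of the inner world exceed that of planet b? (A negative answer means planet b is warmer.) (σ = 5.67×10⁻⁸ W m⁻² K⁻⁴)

T_eq = [S₀(1−A)/(4σd²)]^(1/4), so T ∝ (1−A)^(1/4) / √d.
T₁ = [1360×0.55/(4×5.67×10⁻⁸×2.41²)]^(1/4) = 154.37 K.
T₂ = [1360×0.65/(4×5.67×10⁻⁸×7.58²)]^(1/4) = 90.75 K.

ΔT ≈ 63.6 K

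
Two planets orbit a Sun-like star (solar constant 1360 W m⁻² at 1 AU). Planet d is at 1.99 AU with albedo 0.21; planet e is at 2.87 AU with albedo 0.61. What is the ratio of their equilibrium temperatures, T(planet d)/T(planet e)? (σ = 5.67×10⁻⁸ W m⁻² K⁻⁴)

T₁/T₂ ≈ 1.433

T_eq = [S₀(1−A)/(4σd²)]^(1/4), so T ∝ (1−A)^(1/4) / √d.
T₁ = [1360×0.79/(4×5.67×10⁻⁸×1.99²)]^(1/4) = 185.97 K.
T₂ = [1360×0.39/(4×5.67×10⁻⁸×2.87²)]^(1/4) = 129.81 K.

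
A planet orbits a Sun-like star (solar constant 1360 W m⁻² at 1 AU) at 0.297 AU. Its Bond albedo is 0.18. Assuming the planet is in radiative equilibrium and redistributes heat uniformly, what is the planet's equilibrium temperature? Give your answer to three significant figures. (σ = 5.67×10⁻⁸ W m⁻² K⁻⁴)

T_eq ≈ 486 K

Flux at 0.297 AU: S = 1360/0.297² = 1.54×10⁴ W m⁻².
Energy balance: absorbed = emitted ⇒ πR²·S(1−A) = 4πR²·σT_eq⁴, so T_eq⁴ = S(1−A)/(4σ).
T_eq = [1.54×10⁴ × 0.82 / (4 × 5.67×10⁻⁸)]^(1/4) = (5.57×10¹⁰)^(1/4) = 486 K.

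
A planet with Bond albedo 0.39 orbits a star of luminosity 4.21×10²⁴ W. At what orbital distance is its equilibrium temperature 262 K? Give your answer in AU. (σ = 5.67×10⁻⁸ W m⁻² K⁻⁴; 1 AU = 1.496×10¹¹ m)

d ≈ 0.0924 AU

From T_eq⁴ = L(1−A)/(16πσd²): d = √[L(1−A)/(16πσT_eq⁴)].
d = √[4.21×10²⁴ × 0.61 / (16π × 5.67×10⁻⁸ × (262)⁴)] = 1.38×10¹⁰ m = 0.0924 AU.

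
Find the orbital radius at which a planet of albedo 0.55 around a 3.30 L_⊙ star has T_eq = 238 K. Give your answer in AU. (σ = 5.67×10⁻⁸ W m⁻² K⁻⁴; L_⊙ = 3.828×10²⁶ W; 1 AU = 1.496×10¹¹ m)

d ≈ 1.67 AU

L = 3.30 × 3.828×10²⁶ = 1.26×10²⁷ W.
From T_eq⁴ = L(1−A)/(16πσd²): d = √[L(1−A)/(16πσT_eq⁴)].
d = √[1.26×10²⁷ × 0.45 / (16π × 5.67×10⁻⁸ × (238)⁴)] = 2.49×10¹¹ m = 1.67 AU.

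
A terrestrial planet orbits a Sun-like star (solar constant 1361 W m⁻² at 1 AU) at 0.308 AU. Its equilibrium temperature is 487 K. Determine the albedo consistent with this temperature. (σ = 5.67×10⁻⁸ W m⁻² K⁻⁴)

A ≈ 0.11

Flux at 0.308 AU: S = 1361/0.308² = 1.43×10⁴ W m⁻².
From T_eq⁴ = S(1−A)/(4σ): 1−A = 4σT_eq⁴/S.
1−A = 4 × 5.67×10⁻⁸ × (487)⁴ / 1.43×10⁴ = 0.889.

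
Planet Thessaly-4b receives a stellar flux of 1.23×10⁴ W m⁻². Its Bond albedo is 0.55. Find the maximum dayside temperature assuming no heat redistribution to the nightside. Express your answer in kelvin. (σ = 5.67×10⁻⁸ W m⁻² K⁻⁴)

T_ss ≈ 559 K

With no redistribution each surface element balances locally: S(1−A) = σT⁴.
T = [1.23×10⁴ × 0.45 / 5.67×10⁻⁸]^(1/4) = (9.76×10¹⁰)^(1/4) = 559 K.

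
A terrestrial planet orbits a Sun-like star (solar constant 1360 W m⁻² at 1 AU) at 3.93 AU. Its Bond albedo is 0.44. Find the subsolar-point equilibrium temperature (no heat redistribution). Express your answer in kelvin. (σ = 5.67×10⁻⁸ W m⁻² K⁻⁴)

Flux at 3.93 AU: S = 1360/3.93² = 88.1 W m⁻².
At the subsolar point the surface absorbs S(1−A) and emits σT⁴ per unit area — no factor of 4, since only the local patch is in balance.
T = [88.1 × 0.56 / 5.67×10⁻⁸]^(1/4) = (8.70×10⁸)^(1/4) = 172 K.

T_ss ≈ 172 K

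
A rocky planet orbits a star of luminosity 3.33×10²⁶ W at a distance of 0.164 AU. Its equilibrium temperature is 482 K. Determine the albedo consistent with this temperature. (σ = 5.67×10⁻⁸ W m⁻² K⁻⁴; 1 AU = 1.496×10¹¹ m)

d = 0.164 AU = 2.45×10¹⁰ m.
Flux: S = L/(4πd²) = 3.33×10²⁶/(4π×(2.45×10¹⁰)²) = 4.40×10⁴ W m⁻².
From T_eq⁴ = S(1−A)/(4σ): 1−A = 4σT_eq⁴/S.
1−A = 4 × 5.67×10⁻⁸ × (482)⁴ / 4.40×10⁴ = 0.278.

A ≈ 0.72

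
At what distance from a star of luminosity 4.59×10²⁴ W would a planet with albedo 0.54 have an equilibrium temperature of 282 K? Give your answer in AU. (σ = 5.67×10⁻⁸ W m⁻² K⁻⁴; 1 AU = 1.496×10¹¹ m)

d ≈ 0.0723 AU

From T_eq⁴ = L(1−A)/(16πσd²): d = √[L(1−A)/(16πσT_eq⁴)].
d = √[4.59×10²⁴ × 0.46 / (16π × 5.67×10⁻⁸ × (282)⁴)] = 1.08×10¹⁰ m = 0.0723 AU.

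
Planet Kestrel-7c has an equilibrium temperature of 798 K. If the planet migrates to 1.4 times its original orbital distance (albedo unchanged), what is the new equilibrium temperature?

T_eq ∝ L^(1/4) · d^(−1/2).
T′ = 798 / 1.4^(1/2) = 674 K.

T_eq ≈ 674 K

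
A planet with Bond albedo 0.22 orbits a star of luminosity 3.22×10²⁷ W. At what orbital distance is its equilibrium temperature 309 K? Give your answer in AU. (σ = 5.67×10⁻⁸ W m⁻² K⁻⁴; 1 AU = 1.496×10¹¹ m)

From T_eq⁴ = L(1−A)/(16πσd²): d = √[L(1−A)/(16πσT_eq⁴)].
d = √[3.22×10²⁷ × 0.78 / (16π × 5.67×10⁻⁸ × (309)⁴)] = 3.11×10¹¹ m = 2.08 AU.

d ≈ 2.08 AU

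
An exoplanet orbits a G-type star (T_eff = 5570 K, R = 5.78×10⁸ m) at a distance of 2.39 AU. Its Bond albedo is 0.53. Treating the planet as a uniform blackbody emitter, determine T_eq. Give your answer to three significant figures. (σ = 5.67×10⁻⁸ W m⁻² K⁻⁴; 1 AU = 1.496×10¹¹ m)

d = 2.39 AU = 3.58×10¹¹ m.
L = 4πR_⋆²σT_⋆⁴ = 4π(5.78×10⁸)² × 5.67×10⁻⁸ × (5570)⁴ = 2.29×10²⁶ W.
S = L/(4πd²) = 143 W m⁻².
Energy balance: absorbed = emitted ⇒ πR²·S(1−A) = 4πR²·σT_eq⁴, so T_eq⁴ = S(1−A)/(4σ).
T_eq = [143 × 0.47 / (4 × 5.67×10⁻⁸)]^(1/4) = (2.96×10⁸)^(1/4) = 131 K.

T_eq ≈ 131 K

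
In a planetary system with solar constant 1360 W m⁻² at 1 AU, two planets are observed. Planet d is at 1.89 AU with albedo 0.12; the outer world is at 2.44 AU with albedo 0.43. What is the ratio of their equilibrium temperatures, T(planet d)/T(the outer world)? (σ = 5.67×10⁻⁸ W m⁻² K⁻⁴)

T_eq = [S₀(1−A)/(4σd²)]^(1/4), so T ∝ (1−A)^(1/4) / √d.
T₁ = [1360×0.88/(4×5.67×10⁻⁸×1.89²)]^(1/4) = 196.05 K.
T₂ = [1360×0.57/(4×5.67×10⁻⁸×2.44²)]^(1/4) = 154.79 K.

T₁/T₂ ≈ 1.267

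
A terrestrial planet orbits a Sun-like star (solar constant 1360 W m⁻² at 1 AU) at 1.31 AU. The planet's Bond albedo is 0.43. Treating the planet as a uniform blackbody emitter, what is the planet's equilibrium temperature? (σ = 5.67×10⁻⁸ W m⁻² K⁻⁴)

T_eq ≈ 211 K

Flux at 1.31 AU: S = 1360/1.31² = 792 W m⁻².
Energy balance: absorbed = emitted ⇒ πR²·S(1−A) = 4πR²·σT_eq⁴, so T_eq⁴ = S(1−A)/(4σ).
T_eq = [792 × 0.57 / (4 × 5.67×10⁻⁸)]^(1/4) = (1.99×10⁹)^(1/4) = 211 K.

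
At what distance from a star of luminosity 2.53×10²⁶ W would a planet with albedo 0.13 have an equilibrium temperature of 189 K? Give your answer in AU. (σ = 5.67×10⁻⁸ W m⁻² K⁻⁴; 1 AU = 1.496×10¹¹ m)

From T_eq⁴ = L(1−A)/(16πσd²): d = √[L(1−A)/(16πσT_eq⁴)].
d = √[2.53×10²⁶ × 0.87 / (16π × 5.67×10⁻⁸ × (189)⁴)] = 2.46×10¹¹ m = 1.64 AU.

d ≈ 1.64 AU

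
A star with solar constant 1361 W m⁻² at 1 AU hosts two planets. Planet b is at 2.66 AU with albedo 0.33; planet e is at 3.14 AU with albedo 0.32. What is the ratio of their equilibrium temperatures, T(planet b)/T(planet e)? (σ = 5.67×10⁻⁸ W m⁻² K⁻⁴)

T₁/T₂ ≈ 1.082

T_eq = [S₀(1−A)/(4σd²)]^(1/4), so T ∝ (1−A)^(1/4) / √d.
T₁ = [1361×0.67/(4×5.67×10⁻⁸×2.66²)]^(1/4) = 154.39 K.
T₂ = [1361×0.68/(4×5.67×10⁻⁸×3.14²)]^(1/4) = 142.63 K.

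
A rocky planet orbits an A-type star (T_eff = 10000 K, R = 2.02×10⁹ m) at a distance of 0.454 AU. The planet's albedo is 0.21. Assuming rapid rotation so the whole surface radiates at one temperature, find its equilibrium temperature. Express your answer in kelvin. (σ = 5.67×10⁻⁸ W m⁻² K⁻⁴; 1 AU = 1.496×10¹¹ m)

T_eq ≈ 1150 K

d = 0.454 AU = 6.79×10¹⁰ m.
L = 4πR_⋆²σT_⋆⁴ = 4π(2.02×10⁹)² × 5.67×10⁻⁸ × (10000)⁴ = 2.91×10²⁸ W.
S = L/(4πd²) = 5.02×10⁵ W m⁻².
Energy balance: absorbed = emitted ⇒ πR²·S(1−A) = 4πR²·σT_eq⁴, so T_eq⁴ = S(1−A)/(4σ).
T_eq = [5.02×10⁵ × 0.79 / (4 × 5.67×10⁻⁸)]^(1/4) = (1.75×10¹²)^(1/4) = 1150 K.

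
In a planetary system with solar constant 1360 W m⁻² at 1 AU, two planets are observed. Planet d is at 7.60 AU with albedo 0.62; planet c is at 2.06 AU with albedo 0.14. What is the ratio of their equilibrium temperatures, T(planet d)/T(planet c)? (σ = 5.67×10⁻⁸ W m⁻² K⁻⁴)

T_eq = [S₀(1−A)/(4σd²)]^(1/4), so T ∝ (1−A)^(1/4) / √d.
T₁ = [1360×0.38/(4×5.67×10⁻⁸×7.60²)]^(1/4) = 79.25 K.
T₂ = [1360×0.86/(4×5.67×10⁻⁸×2.06²)]^(1/4) = 186.71 K.

T₁/T₂ ≈ 0.424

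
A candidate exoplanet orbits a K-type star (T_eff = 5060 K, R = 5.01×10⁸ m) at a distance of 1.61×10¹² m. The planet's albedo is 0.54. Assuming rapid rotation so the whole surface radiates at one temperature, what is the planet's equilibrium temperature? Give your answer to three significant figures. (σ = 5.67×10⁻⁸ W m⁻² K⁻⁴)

T_eq ≈ 52.0 K

L = 4πR_⋆²σT_⋆⁴ = 4π(5.01×10⁸)² × 5.67×10⁻⁸ × (5060)⁴ = 1.17×10²⁶ W.
S = L/(4πd²) = 3.60 W m⁻².
Energy balance: absorbed = emitted ⇒ πR²·S(1−A) = 4πR²·σT_eq⁴, so T_eq⁴ = S(1−A)/(4σ).
T_eq = [3.60 × 0.46 / (4 × 5.67×10⁻⁸)]^(1/4) = (7.30×10⁶)^(1/4) = 52.0 K.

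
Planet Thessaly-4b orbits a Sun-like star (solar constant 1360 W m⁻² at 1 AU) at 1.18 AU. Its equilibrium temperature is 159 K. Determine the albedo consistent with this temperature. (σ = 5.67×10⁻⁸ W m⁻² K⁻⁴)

Flux at 1.18 AU: S = 1360/1.18² = 977 W m⁻².
From T_eq⁴ = S(1−A)/(4σ): 1−A = 4σT_eq⁴/S.
1−A = 4 × 5.67×10⁻⁸ × (159)⁴ / 977 = 0.148.

A ≈ 0.85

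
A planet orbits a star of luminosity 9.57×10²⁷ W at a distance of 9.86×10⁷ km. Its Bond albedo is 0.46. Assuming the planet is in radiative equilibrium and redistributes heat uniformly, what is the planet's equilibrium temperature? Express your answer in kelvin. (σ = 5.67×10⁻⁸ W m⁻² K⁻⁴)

d = 9.86×10⁷ km = 9.86×10¹⁰ m.
Flux: S = L/(4πd²) = 9.57×10²⁷/(4π×(9.86×10¹⁰)²) = 7.83×10⁴ W m⁻².
Energy balance: absorbed = emitted ⇒ πR²·S(1−A) = 4πR²·σT_eq⁴, so T_eq⁴ = S(1−A)/(4σ).
T_eq = [7.83×10⁴ × 0.54 / (4 × 5.67×10⁻⁸)]^(1/4) = (1.87×10¹¹)^(1/4) = 657 K.

T_eq ≈ 657 K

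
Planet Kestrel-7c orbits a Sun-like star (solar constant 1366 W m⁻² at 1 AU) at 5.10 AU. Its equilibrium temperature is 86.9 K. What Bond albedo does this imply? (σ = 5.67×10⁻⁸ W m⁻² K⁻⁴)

Flux at 5.10 AU: S = 1366/5.10² = 52.5 W m⁻².
From T_eq⁴ = S(1−A)/(4σ): 1−A = 4σT_eq⁴/S.
1−A = 4 × 5.67×10⁻⁸ × (86.9)⁴ / 52.5 = 0.246.

A ≈ 0.75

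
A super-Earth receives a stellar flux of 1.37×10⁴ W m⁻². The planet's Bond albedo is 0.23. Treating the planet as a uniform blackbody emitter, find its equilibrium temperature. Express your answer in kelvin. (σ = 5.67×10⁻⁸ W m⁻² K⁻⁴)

T_eq ≈ 464 K

Energy balance: absorbed = emitted ⇒ πR²·S(1−A) = 4πR²·σT_eq⁴, so T_eq⁴ = S(1−A)/(4σ).
T_eq = [1.37×10⁴ × 0.77 / (4 × 5.67×10⁻⁸)]^(1/4) = (4.65×10¹⁰)^(1/4) = 464 K.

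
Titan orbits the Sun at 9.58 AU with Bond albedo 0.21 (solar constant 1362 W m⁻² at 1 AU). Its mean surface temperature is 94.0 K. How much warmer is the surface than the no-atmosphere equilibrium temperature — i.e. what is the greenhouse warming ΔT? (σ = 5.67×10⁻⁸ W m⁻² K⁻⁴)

S = 1362/9.58² = 14.84 W m⁻².
T_eq = [S(1−A)/(4σ)]^(1/4) = [14.84×0.79/(4×5.67×10⁻⁸)]^(1/4) = 84.8 K.
ΔT = T_surf − T_eq = 94 − 84.8.

ΔT ≈ 9.2 K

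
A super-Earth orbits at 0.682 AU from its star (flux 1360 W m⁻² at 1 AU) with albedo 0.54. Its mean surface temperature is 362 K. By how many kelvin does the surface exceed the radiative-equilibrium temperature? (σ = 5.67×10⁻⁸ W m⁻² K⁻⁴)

S = 1360/0.682² = 2924 W m⁻².
T_eq = [S(1−A)/(4σ)]^(1/4) = [2924×0.46/(4×5.67×10⁻⁸)]^(1/4) = 277.5 K.
ΔT = T_surf − T_eq = 362 − 277.5.

ΔT ≈ 84.5 K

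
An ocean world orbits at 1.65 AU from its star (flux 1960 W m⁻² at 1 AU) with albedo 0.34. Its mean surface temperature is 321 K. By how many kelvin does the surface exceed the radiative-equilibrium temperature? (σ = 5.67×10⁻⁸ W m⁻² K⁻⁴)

S = 1960/1.65² = 719.9 W m⁻².
T_eq = [S(1−A)/(4σ)]^(1/4) = [719.9×0.66/(4×5.67×10⁻⁸)]^(1/4) = 213.9 K.
ΔT = T_surf − T_eq = 321 − 213.9.

ΔT ≈ 107.1 K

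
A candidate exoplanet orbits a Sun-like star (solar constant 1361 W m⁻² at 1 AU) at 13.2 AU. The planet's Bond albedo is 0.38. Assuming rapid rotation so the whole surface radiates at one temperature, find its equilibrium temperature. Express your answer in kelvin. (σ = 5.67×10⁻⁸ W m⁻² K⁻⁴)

Flux at 13.2 AU: S = 1361/13.2² = 7.81 W m⁻².
Energy balance: absorbed = emitted ⇒ πR²·S(1−A) = 4πR²·σT_eq⁴, so T_eq⁴ = S(1−A)/(4σ).
T_eq = [7.81 × 0.62 / (4 × 5.67×10⁻⁸)]^(1/4) = (2.14×10⁷)^(1/4) = 68.0 K.

T_eq ≈ 68.0 K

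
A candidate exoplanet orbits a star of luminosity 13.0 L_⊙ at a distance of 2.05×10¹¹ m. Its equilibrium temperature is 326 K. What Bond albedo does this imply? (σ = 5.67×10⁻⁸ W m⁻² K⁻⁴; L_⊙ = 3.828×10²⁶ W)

A ≈ 0.73

L = 13.0 × 3.828×10²⁶ = 4.98×10²⁷ W.
Flux: S = L/(4πd²) = 4.98×10²⁷/(4π×(2.05×10¹¹)²) = 9420 W m⁻².
From T_eq⁴ = S(1−A)/(4σ): 1−A = 4σT_eq⁴/S.
1−A = 4 × 5.67×10⁻⁸ × (326)⁴ / 9420 = 0.272.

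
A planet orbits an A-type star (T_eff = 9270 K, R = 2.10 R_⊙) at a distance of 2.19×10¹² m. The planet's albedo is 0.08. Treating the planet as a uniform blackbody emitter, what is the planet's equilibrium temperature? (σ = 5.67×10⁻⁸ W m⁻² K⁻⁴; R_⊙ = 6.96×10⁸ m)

T_eq ≈ 166 K

R_⋆ = 2.10 × 6.96×10⁸ = 1.46×10⁹ m.
L = 4πR_⋆²σT_⋆⁴ = 4π(1.46×10⁹)² × 5.67×10⁻⁸ × (9270)⁴ = 1.12×10²⁸ W.
S = L/(4πd²) = 186 W m⁻².
Energy balance: absorbed = emitted ⇒ πR²·S(1−A) = 4πR²·σT_eq⁴, so T_eq⁴ = S(1−A)/(4σ).
T_eq = [186 × 0.92 / (4 × 5.67×10⁻⁸)]^(1/4) = (7.57×10⁸)^(1/4) = 166 K.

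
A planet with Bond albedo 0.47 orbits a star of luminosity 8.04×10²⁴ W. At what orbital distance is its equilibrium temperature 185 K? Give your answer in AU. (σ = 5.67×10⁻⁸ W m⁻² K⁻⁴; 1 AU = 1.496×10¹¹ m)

d ≈ 0.239 AU

From T_eq⁴ = L(1−A)/(16πσd²): d = √[L(1−A)/(16πσT_eq⁴)].
d = √[8.04×10²⁴ × 0.53 / (16π × 5.67×10⁻⁸ × (185)⁴)] = 3.57×10¹⁰ m = 0.239 AU.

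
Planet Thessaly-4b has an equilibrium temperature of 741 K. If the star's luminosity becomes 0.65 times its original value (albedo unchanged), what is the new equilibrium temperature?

T_eq ≈ 665 K

T_eq ∝ L^(1/4) · d^(−1/2).
T′ = 741 × 0.65^(1/4) = 665 K.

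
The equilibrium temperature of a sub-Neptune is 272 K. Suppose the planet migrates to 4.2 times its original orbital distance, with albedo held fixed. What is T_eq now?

T_eq ∝ L^(1/4) · d^(−1/2).
T′ = 272 / 4.2^(1/2) = 133 K.

T_eq ≈ 133 K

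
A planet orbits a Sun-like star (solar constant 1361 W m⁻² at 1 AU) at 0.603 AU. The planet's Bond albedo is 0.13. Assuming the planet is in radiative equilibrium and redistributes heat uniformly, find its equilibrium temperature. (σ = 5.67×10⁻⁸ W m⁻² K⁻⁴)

T_eq ≈ 346 K

Flux at 0.603 AU: S = 1361/0.603² = 3740 W m⁻².
Energy balance: absorbed = emitted ⇒ πR²·S(1−A) = 4πR²·σT_eq⁴, so T_eq⁴ = S(1−A)/(4σ).
T_eq = [3740 × 0.87 / (4 × 5.67×10⁻⁸)]^(1/4) = (1.44×10¹⁰)^(1/4) = 346 K.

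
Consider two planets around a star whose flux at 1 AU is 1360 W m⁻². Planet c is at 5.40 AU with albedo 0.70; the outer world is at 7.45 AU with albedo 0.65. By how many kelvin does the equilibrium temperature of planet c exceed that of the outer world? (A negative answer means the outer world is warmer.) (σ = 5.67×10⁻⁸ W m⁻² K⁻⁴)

T_eq = [S₀(1−A)/(4σd²)]^(1/4), so T ∝ (1−A)^(1/4) / √d.
T₁ = [1360×0.30/(4×5.67×10⁻⁸×5.40²)]^(1/4) = 88.63 K.
T₂ = [1360×0.35/(4×5.67×10⁻⁸×7.45²)]^(1/4) = 78.42 K.

ΔT ≈ 10.2 K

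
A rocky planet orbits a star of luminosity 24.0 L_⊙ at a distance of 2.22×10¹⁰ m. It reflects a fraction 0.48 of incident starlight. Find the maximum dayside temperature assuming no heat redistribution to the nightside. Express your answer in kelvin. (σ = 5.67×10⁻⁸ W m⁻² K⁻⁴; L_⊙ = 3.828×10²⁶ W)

L = 24.0 × 3.828×10²⁶ = 9.19×10²⁷ W.
Flux: S = L/(4πd²) = 9.19×10²⁷/(4π×(2.22×10¹⁰)²) = 1.48×10⁶ W m⁻².
With no redistribution each surface element balances locally: S(1−A) = σT⁴.
T = [1.48×10⁶ × 0.52 / 5.67×10⁻⁸]^(1/4) = (1.36×10¹³)^(1/4) = 1920 K.

T_ss ≈ 1920 K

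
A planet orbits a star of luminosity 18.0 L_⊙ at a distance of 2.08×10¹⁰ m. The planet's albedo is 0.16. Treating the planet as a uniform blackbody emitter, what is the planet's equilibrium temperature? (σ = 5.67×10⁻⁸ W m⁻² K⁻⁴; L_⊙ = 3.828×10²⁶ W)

T_eq ≈ 1470 K

L = 18.0 × 3.828×10²⁶ = 6.89×10²⁷ W.
Flux: S = L/(4πd²) = 6.89×10²⁷/(4π×(2.08×10¹⁰)²) = 1.27×10⁶ W m⁻².
Energy balance: absorbed = emitted ⇒ πR²·S(1−A) = 4πR²·σT_eq⁴, so T_eq⁴ = S(1−A)/(4σ).
T_eq = [1.27×10⁶ × 0.84 / (4 × 5.67×10⁻⁸)]^(1/4) = (4.69×10¹²)^(1/4) = 1470 K.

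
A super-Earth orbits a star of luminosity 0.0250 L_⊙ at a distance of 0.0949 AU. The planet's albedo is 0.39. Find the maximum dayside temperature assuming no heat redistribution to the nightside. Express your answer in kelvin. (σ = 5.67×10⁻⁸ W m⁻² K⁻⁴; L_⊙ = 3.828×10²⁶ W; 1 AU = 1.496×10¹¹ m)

T_ss ≈ 449 K

d = 0.0949 AU = 1.42×10¹⁰ m.
L = 0.0250 × 3.828×10²⁶ = 9.57×10²⁴ W.
Flux: S = L/(4πd²) = 9.57×10²⁴/(4π×(1.42×10¹⁰)²) = 3780 W m⁻².
With no redistribution each surface element balances locally: S(1−A) = σT⁴.
T = [3780 × 0.61 / 5.67×10⁻⁸]^(1/4) = (4.06×10¹⁰)^(1/4) = 449 K.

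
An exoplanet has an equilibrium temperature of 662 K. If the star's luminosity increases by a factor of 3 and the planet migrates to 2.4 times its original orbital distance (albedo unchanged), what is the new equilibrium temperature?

T_eq ≈ 562 K

T_eq ∝ L^(1/4) · d^(−1/2).
T′ = 662 × 3^(1/4) / 2.4^(1/2) = 562 K.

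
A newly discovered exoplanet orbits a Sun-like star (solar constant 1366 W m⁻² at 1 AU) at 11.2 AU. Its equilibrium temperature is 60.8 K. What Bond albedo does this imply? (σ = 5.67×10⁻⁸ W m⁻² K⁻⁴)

A ≈ 0.72

Flux at 11.2 AU: S = 1366/11.2² = 10.9 W m⁻².
From T_eq⁴ = S(1−A)/(4σ): 1−A = 4σT_eq⁴/S.
1−A = 4 × 5.67×10⁻⁸ × (60.8)⁴ / 10.9 = 0.285.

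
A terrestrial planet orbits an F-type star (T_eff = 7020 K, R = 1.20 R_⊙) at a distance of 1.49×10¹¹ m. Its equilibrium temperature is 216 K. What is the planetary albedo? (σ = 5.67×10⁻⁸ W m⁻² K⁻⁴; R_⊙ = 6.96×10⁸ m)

A ≈ 0.89

R_⋆ = 1.20 × 6.96×10⁸ = 8.35×10⁸ m.
L = 4πR_⋆²σT_⋆⁴ = 4π(8.35×10⁸)² × 5.67×10⁻⁸ × (7020)⁴ = 1.21×10²⁷ W.
S = L/(4πd²) = 4330 W m⁻².
From T_eq⁴ = S(1−A)/(4σ): 1−A = 4σT_eq⁴/S.
1−A = 4 × 5.67×10⁻⁸ × (216)⁴ / 4330 = 0.114.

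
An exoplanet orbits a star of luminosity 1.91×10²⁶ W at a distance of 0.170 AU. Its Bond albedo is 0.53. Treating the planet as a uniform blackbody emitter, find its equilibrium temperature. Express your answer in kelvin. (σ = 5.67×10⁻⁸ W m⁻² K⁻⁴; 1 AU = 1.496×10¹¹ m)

T_eq ≈ 470 K

d = 0.170 AU = 2.54×10¹⁰ m.
Flux: S = L/(4πd²) = 1.91×10²⁶/(4π×(2.54×10¹⁰)²) = 2.35×10⁴ W m⁻².
Energy balance: absorbed = emitted ⇒ πR²·S(1−A) = 4πR²·σT_eq⁴, so T_eq⁴ = S(1−A)/(4σ).
T_eq = [2.35×10⁴ × 0.47 / (4 × 5.67×10⁻⁸)]^(1/4) = (4.87×10¹⁰)^(1/4) = 470 K.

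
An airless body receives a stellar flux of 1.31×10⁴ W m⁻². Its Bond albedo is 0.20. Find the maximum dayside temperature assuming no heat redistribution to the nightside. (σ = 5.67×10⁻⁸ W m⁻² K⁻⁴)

T_ss ≈ 656 K

With no redistribution each surface element balances locally: S(1−A) = σT⁴.
T = [1.31×10⁴ × 0.80 / 5.67×10⁻⁸]^(1/4) = (1.85×10¹¹)^(1/4) = 656 K.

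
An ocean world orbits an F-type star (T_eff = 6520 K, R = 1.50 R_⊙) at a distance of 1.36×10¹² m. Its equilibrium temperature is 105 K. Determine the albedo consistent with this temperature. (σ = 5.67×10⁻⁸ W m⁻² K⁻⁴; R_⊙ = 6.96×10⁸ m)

R_⋆ = 1.50 × 6.96×10⁸ = 1.04×10⁹ m.
L = 4πR_⋆²σT_⋆⁴ = 4π(1.04×10⁹)² × 5.67×10⁻⁸ × (6520)⁴ = 1.40×10²⁷ W.
S = L/(4πd²) = 60.4 W m⁻².
From T_eq⁴ = S(1−A)/(4σ): 1−A = 4σT_eq⁴/S.
1−A = 4 × 5.67×10⁻⁸ × (105)⁴ / 60.4 = 0.457.

A ≈ 0.54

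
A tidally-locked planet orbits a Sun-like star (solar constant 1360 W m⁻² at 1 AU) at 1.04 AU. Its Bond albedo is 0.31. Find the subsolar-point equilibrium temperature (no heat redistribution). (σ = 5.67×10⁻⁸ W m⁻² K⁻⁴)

Flux at 1.04 AU: S = 1360/1.04² = 1260 W m⁻².
At the subsolar point the surface absorbs S(1−A) and emits σT⁴ per unit area — no factor of 4, since only the local patch is in balance.
T = [1260 × 0.69 / 5.67×10⁻⁸]^(1/4) = (1.53×10¹⁰)^(1/4) = 352 K.

T_ss ≈ 352 K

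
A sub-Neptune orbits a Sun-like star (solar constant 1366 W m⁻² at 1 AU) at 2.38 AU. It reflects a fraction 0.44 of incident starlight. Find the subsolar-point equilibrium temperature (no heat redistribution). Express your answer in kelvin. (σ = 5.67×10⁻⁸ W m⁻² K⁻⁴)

T_ss ≈ 221 K

Flux at 2.38 AU: S = 1366/2.38² = 241 W m⁻².
At the subsolar point the surface absorbs S(1−A) and emits σT⁴ per unit area — no factor of 4, since only the local patch is in balance.
T = [241 × 0.56 / 5.67×10⁻⁸]^(1/4) = (2.38×10⁹)^(1/4) = 221 K.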